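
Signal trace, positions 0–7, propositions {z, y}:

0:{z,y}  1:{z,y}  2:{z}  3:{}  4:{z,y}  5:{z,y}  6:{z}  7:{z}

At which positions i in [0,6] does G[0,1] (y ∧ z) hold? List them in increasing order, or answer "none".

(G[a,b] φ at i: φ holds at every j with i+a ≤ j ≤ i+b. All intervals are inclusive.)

Evaluate at each i in [0,6]:
  i=0: ✓ (all of [0,1])
  i=1: ✗ (fails at j=2)
  i=2: ✗ (fails at j=2)
  i=3: ✗ (fails at j=3)
  i=4: ✓ (all of [4,5])
  i=5: ✗ (fails at j=6)
  i=6: ✗ (fails at j=6)

0, 4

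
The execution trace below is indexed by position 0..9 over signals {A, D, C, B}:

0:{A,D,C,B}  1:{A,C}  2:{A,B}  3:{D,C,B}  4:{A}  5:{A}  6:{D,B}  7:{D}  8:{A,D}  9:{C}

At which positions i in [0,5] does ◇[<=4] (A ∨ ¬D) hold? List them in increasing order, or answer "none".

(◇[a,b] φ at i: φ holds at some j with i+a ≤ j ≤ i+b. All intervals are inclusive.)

Evaluate at each i in [0,5]:
  i=0: ✓ (witness j=0)
  i=1: ✓ (witness j=1)
  i=2: ✓ (witness j=2)
  i=3: ✓ (witness j=4)
  i=4: ✓ (witness j=4)
  i=5: ✓ (witness j=5)

0, 1, 2, 3, 4, 5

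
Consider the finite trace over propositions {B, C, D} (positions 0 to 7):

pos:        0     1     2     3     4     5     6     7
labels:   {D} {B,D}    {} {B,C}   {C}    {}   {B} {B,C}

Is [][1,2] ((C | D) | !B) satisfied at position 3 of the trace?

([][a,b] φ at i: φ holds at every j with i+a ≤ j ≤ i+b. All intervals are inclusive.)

Yes

Check ((C | D) | !B) at every j in [4,5]:
  j=4: true
  j=5: true
All positions satisfy it → formula holds.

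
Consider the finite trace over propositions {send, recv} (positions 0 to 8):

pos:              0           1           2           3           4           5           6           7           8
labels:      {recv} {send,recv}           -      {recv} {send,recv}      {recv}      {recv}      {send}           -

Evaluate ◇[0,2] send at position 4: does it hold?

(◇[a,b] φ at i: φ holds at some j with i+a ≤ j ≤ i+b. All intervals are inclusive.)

Holds

Check send at each j in [4,6]:
  j=4: true
  j=5: false
  j=6: false
Found at j=4 → formula holds.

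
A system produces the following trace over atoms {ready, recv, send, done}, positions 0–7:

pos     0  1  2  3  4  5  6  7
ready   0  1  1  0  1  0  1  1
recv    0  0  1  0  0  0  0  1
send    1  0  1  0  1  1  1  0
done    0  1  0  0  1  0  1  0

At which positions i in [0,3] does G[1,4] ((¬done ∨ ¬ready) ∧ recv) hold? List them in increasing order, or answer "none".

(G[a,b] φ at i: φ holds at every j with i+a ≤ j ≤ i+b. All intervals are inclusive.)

none

Evaluate at each i in [0,3]:
  i=0: ✗ (fails at j=1)
  i=1: ✗ (fails at j=3)
  i=2: ✗ (fails at j=3)
  i=3: ✗ (fails at j=4)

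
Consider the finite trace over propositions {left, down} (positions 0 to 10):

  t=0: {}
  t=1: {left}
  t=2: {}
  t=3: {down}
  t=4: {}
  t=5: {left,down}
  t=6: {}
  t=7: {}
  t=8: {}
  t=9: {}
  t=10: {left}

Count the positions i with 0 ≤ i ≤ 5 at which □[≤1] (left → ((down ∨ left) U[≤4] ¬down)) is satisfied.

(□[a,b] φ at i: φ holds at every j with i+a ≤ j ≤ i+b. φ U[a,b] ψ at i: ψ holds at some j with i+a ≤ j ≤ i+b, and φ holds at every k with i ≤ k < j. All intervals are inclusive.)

6

Evaluate at each i in [0,5]:
  i=0: ✓ (all of [0,1])
  i=1: ✓ (all of [1,2])
  i=2: ✓ (all of [2,3])
  i=3: ✓ (all of [3,4])
  i=4: ✓ (all of [4,5])
  i=5: ✓ (all of [5,6])
Positions where it holds: {0, 1, 2, 3, 4, 5} → 6.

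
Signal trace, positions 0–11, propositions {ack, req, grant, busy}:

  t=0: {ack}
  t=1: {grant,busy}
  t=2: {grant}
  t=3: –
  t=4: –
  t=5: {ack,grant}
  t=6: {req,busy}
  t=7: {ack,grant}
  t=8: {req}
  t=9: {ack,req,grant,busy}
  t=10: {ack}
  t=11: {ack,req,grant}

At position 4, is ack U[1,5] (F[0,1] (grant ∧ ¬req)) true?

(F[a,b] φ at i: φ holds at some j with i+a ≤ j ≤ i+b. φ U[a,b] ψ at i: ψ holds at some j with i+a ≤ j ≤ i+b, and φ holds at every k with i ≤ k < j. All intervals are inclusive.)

Need some j in [5,9] with F[0,1] (grant ∧ ¬req), and ack at every k in [4,j-1].
  j=5: F[0,1] (grant ∧ ¬req) holds, but ack fails at k=4 → not this j.
  j=6: F[0,1] (grant ∧ ¬req) holds, but ack fails at k=4 → not this j.
  j=7: F[0,1] (grant ∧ ¬req) holds, but ack fails at k=4 → not this j.
  j=8: F[0,1] (grant ∧ ¬req) — fails (none in [8,9]).
  j=9: F[0,1] (grant ∧ ¬req) — fails (none in [9,10]).
No j in the window works → until fails.

No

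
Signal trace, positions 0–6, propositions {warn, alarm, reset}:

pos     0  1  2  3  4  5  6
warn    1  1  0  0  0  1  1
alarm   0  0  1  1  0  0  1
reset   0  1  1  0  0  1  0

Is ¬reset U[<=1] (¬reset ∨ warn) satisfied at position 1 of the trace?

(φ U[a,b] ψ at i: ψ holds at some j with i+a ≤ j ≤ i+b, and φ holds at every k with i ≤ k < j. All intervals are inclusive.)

True

Need some j in [1,2] with (¬reset ∨ warn), and ¬reset at every k in [1,j-1].
  j=1: (¬reset ∨ warn) holds; no prefix to check → satisfied.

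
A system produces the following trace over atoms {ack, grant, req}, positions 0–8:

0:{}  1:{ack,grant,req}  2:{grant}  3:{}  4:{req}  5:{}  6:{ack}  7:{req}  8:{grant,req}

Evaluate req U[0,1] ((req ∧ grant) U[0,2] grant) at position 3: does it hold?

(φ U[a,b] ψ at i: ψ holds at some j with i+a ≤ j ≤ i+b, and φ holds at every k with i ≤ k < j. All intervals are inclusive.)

Need some j in [3,4] with ((req ∧ grant) U[0,2] grant), and req at every k in [3,j-1].
  j=3: ((req ∧ grant) U[0,2] grant) — fails.
  j=4: ((req ∧ grant) U[0,2] grant) — fails.
No j in the window works → until fails.

False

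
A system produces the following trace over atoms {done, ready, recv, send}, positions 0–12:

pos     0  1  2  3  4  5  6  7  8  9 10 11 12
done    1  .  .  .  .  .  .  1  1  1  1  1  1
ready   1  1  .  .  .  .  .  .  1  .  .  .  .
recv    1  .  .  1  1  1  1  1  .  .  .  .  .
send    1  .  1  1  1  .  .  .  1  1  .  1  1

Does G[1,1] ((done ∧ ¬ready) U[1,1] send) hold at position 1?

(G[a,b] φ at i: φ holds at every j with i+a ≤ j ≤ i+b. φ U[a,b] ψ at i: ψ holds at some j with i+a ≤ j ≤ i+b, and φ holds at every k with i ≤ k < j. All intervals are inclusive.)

Check ((done ∧ ¬ready) U[1,1] send) at every j in [2,2]:
  j=2: fails
Fails at j=2 → formula fails.

False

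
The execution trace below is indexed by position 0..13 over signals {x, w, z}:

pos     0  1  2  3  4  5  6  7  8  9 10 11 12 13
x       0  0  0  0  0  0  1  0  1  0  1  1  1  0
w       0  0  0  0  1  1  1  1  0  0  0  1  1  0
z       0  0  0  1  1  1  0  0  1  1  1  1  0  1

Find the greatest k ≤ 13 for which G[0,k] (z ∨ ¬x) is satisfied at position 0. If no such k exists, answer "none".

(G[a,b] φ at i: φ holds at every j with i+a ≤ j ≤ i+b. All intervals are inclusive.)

(z ∨ ¬x) must hold from j=0 onward; find where it first fails.
  j=0: holds
  j=1: holds
  j=2: holds
  j=3: holds
  j=4: holds
  j=5: holds
  j=6: fails
Holds on [0,5], so largest k = 5.

5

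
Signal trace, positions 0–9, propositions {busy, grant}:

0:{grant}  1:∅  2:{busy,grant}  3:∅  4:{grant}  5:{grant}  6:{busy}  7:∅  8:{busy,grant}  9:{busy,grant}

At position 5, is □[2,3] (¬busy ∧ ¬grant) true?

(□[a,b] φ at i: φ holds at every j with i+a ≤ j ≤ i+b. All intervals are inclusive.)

No

Check (¬busy ∧ ¬grant) at every j in [7,8]:
  j=7: true
  j=8: false
Fails at j=8 → formula fails.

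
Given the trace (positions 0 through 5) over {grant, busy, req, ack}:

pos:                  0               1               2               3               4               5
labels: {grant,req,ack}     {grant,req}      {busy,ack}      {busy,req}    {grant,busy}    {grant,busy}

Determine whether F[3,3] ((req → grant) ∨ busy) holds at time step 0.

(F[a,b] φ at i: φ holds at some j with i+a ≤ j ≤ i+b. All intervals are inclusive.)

True

Check ((req → grant) ∨ busy) at each j in [3,3]:
  j=3: true
Found at j=3 → formula holds.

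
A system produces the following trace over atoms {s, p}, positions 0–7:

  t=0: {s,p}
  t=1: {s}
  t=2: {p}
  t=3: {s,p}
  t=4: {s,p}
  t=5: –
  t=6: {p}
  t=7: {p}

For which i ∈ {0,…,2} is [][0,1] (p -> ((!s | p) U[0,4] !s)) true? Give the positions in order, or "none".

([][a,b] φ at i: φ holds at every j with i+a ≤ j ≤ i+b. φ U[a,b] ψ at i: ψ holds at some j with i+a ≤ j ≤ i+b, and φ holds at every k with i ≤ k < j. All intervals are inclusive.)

1, 2

Evaluate at each i in [0,2]:
  i=0: ✗ (fails at j=0)
  i=1: ✓ (all of [1,2])
  i=2: ✓ (all of [2,3])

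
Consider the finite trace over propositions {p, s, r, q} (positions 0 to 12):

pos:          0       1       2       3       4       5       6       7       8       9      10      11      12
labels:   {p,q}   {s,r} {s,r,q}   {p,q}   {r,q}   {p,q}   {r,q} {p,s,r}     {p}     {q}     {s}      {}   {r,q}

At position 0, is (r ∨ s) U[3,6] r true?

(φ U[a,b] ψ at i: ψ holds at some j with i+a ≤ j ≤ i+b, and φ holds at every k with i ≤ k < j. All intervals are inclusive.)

Need some j in [3,6] with r, and (r ∨ s) at every k in [0,j-1].
  j=3: r false.
  j=4: r holds, but (r ∨ s) fails at k=0 → not this j.
  j=5: r false.
  j=6: r holds, but (r ∨ s) fails at k=0 → not this j.
No j in the window works → until fails.

False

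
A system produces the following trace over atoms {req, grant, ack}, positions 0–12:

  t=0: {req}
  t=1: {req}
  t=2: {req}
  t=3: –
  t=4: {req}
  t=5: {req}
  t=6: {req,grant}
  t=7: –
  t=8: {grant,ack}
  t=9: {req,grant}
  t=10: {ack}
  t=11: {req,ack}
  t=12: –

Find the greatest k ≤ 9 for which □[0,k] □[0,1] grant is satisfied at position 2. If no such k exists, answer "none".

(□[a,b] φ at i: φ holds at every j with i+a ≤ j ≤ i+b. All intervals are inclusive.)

none

□[0,1] grant must hold from j=2 onward; find where it first fails.
  j=2: fails → no k works.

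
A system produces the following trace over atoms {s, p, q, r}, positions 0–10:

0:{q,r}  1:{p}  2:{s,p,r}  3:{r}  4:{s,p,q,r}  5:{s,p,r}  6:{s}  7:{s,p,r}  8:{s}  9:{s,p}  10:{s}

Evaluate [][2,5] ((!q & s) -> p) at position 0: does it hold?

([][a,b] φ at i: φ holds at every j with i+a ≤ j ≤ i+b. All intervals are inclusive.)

Check ((!q & s) -> p) at every j in [2,5]:
  j=2: antecedent true; consequent true → ✓
  j=3: antecedent false → ✓
  j=4: antecedent false → ✓
  j=5: antecedent true; consequent true → ✓
All positions satisfy it → formula holds.

True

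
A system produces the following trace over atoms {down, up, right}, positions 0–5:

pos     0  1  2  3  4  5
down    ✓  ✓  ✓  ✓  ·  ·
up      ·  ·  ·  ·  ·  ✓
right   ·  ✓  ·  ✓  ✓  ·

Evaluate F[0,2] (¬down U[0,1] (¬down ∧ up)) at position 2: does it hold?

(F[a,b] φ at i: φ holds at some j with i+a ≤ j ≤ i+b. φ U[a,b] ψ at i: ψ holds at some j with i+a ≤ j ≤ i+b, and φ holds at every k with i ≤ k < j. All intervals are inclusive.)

Yes

Check (¬down U[0,1] (¬down ∧ up)) at each j in [2,4]:
  j=2: fails
  j=3: fails
  j=4: holds
Found at j=4 → formula holds.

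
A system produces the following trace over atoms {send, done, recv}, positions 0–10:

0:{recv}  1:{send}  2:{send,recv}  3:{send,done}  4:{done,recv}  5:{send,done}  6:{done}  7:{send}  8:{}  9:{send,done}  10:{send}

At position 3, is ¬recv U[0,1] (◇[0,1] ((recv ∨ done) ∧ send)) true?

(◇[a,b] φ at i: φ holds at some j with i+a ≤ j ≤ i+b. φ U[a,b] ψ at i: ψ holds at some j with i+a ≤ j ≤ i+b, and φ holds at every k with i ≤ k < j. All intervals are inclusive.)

Yes

Need some j in [3,4] with ◇[0,1] ((recv ∨ done) ∧ send), and ¬recv at every k in [3,j-1].
  j=3: ◇[0,1] ((recv ∨ done) ∧ send) holds; no prefix to check → satisfied.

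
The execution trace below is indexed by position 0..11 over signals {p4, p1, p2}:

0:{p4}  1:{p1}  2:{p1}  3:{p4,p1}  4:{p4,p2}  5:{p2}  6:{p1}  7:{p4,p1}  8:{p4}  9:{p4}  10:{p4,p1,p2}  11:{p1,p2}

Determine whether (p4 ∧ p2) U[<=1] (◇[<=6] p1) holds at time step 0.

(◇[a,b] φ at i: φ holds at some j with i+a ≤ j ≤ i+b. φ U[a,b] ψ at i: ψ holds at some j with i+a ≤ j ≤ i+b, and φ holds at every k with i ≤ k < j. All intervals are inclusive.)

Holds

Need some j in [0,1] with ◇[<=6] p1, and (p4 ∧ p2) at every k in [0,j-1].
  j=0: ◇[<=6] p1 holds; no prefix to check → satisfied.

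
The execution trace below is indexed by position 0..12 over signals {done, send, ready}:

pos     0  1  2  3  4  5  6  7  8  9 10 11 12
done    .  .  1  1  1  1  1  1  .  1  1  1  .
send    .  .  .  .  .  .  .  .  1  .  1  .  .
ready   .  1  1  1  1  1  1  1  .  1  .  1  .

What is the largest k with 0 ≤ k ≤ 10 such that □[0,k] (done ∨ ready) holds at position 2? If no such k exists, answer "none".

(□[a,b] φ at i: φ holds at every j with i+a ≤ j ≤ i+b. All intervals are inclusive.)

(done ∨ ready) must hold from j=2 onward; find where it first fails.
  j=2: holds
  j=3: holds
  j=4: holds
  j=5: holds
  j=6: holds
  j=7: holds
  j=8: fails
Holds on [2,7], so largest k = 5.

5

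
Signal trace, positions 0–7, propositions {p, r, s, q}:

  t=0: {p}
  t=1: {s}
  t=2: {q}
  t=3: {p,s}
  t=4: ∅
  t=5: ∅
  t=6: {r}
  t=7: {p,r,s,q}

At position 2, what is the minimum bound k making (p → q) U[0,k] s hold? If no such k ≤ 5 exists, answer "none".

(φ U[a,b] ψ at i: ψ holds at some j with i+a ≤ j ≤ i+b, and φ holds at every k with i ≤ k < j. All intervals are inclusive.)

1

Need earliest j ≥ 2 with s, and (p → q) at every k in [2,j-1].
  j=2: rhs fails.
  j=3: rhs holds; lhs holds on [2,2]. k = 1.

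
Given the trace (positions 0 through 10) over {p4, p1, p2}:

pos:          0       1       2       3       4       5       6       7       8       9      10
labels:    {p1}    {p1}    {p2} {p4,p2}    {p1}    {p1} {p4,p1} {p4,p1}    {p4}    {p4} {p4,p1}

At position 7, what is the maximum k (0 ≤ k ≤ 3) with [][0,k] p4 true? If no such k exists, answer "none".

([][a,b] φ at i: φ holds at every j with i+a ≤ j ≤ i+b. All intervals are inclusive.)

p4 must hold from j=7 onward; find where it first fails.
  j=7: holds
  j=8: holds
  j=9: holds
  j=10: holds
Holds through j=10; largest k = 3.

3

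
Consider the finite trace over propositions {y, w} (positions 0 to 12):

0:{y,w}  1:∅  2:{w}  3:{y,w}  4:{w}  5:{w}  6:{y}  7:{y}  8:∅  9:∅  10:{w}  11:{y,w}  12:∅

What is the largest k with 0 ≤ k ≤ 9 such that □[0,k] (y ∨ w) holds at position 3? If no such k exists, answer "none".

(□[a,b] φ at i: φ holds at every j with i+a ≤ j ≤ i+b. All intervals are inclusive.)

(y ∨ w) must hold from j=3 onward; find where it first fails.
  j=3: holds
  j=4: holds
  j=5: holds
  j=6: holds
  j=7: holds
  j=8: fails
Holds on [3,7], so largest k = 4.

4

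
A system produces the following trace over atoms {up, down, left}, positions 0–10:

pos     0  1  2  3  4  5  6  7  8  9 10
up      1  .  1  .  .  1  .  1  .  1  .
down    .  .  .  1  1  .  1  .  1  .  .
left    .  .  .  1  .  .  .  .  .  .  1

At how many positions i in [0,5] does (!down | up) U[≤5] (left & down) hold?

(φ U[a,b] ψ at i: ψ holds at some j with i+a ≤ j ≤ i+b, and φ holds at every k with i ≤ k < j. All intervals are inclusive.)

Evaluate at each i in [0,5]:
  i=0: ✓ (rhs at j=3; lhs holds on [0,2])
  i=1: ✓ (rhs at j=3; lhs holds on [1,2])
  i=2: ✓ (rhs at j=3; lhs holds on [2,2])
  i=3: ✓ (rhs at j=3)
  i=4: ✗ (no rhs in [4,9])
  i=5: ✗ (no rhs in [5,10])
Positions where it holds: {0, 1, 2, 3} → 4.

4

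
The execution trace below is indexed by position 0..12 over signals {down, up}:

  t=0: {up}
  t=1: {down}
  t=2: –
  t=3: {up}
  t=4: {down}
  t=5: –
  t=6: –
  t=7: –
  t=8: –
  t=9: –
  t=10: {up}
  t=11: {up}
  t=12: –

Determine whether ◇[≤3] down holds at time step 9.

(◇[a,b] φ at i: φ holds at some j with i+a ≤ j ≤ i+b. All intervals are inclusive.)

Check down at each j in [9,12]:
  j=9: false
  j=10: false
  j=11: false
  j=12: false
No position in the window satisfies it → formula fails.

No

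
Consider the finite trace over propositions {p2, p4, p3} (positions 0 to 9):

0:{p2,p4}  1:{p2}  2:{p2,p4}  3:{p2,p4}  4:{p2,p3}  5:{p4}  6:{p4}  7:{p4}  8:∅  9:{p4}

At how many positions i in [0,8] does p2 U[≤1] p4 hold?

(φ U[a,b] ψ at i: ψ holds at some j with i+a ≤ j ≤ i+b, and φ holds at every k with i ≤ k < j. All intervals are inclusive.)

8

Evaluate at each i in [0,8]:
  i=0: ✓ (rhs at j=0)
  i=1: ✓ (rhs at j=2; lhs holds on [1,1])
  i=2: ✓ (rhs at j=2)
  i=3: ✓ (rhs at j=3)
  i=4: ✓ (rhs at j=5; lhs holds on [4,4])
  i=5: ✓ (rhs at j=5)
  i=6: ✓ (rhs at j=6)
  i=7: ✓ (rhs at j=7)
  i=8: ✗ (lhs fails at k=8 before rhs at j=9)
Positions where it holds: {0, 1, 2, 3, 4, 5, 6, 7} → 8.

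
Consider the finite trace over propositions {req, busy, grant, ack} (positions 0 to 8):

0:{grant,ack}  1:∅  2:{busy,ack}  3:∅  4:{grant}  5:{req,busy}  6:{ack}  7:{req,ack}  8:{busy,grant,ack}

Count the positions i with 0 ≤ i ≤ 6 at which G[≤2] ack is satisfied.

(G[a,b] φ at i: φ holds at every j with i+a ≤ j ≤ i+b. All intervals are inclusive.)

Evaluate at each i in [0,6]:
  i=0: ✗ (fails at j=1)
  i=1: ✗ (fails at j=1)
  i=2: ✗ (fails at j=3)
  i=3: ✗ (fails at j=3)
  i=4: ✗ (fails at j=4)
  i=5: ✗ (fails at j=5)
  i=6: ✓ (all of [6,8])
Positions where it holds: {6} → 1.

1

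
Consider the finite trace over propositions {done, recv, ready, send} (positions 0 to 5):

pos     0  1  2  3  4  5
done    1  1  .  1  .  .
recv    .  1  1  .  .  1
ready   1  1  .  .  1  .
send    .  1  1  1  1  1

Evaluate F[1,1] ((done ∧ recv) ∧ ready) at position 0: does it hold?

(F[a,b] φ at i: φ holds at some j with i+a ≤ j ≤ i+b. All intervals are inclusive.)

True

Check ((done ∧ recv) ∧ ready) at each j in [1,1]:
  j=1: true
Found at j=1 → formula holds.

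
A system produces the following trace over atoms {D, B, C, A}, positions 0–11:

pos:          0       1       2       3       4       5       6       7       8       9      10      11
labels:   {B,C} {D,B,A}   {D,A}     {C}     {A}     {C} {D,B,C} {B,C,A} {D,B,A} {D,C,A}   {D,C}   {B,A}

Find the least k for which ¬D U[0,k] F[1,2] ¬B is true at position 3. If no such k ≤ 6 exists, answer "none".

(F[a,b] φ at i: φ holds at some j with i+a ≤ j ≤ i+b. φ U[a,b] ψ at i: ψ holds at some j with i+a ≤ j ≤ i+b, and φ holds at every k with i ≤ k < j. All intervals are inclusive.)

Need earliest j ≥ 3 with F[1,2] ¬B, and ¬D at every k in [3,j-1].
  j=3: rhs holds (empty prefix). k = 0.

0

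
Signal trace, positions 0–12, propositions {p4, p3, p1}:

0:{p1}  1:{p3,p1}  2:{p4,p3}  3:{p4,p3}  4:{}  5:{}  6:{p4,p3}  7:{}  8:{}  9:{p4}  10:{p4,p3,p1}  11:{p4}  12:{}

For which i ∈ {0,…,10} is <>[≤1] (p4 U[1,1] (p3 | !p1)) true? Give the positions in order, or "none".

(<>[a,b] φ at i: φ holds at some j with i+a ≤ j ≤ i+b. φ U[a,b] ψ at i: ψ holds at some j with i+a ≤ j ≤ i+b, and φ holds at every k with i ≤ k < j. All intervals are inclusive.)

1, 2, 3, 5, 6, 8, 9, 10

Evaluate at each i in [0,10]:
  i=0: ✗ (none in [0,1])
  i=1: ✓ (witness j=2)
  i=2: ✓ (witness j=2)
  i=3: ✓ (witness j=3)
  i=4: ✗ (none in [4,5])
  i=5: ✓ (witness j=6)
  i=6: ✓ (witness j=6)
  i=7: ✗ (none in [7,8])
  i=8: ✓ (witness j=9)
  i=9: ✓ (witness j=9)
  i=10: ✓ (witness j=10)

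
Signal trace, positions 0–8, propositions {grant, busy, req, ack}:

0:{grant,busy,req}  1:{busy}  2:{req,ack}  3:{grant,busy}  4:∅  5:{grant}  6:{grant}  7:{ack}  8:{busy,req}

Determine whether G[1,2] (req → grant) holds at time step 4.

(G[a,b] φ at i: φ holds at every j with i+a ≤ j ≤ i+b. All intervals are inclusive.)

True

Check (req → grant) at every j in [5,6]:
  j=5: antecedent false → ✓
  j=6: antecedent false → ✓
All positions satisfy it → formula holds.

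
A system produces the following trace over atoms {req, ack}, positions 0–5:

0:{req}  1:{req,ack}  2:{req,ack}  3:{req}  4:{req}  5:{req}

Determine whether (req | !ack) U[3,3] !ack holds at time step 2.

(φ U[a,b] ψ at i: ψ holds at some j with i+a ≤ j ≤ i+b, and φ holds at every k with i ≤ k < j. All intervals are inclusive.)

Need some j in [5,5] with !ack, and (req | !ack) at every k in [2,j-1].
  j=5: !ack holds; (req | !ack) holds at every k in [2,4] → satisfied.

True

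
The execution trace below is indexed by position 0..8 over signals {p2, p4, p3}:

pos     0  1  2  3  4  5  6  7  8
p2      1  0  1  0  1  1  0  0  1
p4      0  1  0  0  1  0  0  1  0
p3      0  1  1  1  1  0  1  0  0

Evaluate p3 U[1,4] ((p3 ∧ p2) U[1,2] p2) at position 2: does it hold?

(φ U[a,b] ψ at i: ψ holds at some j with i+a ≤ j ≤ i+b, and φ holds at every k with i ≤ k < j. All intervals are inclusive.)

Need some j in [3,6] with ((p3 ∧ p2) U[1,2] p2), and p3 at every k in [2,j-1].
  j=3: ((p3 ∧ p2) U[1,2] p2) — fails.
  j=4: ((p3 ∧ p2) U[1,2] p2) holds; p3 holds at every k in [2,3] → satisfied.

Holds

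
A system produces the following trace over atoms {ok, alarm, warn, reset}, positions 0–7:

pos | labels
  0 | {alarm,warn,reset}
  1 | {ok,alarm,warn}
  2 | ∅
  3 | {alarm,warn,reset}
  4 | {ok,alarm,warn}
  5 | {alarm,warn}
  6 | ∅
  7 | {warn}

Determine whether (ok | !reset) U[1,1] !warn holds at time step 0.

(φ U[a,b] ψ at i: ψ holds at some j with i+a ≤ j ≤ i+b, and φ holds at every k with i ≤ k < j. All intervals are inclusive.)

Need some j in [1,1] with !warn, and (ok | !reset) at every k in [0,j-1].
  j=1: !warn false.
No j in the window works → until fails.

Does not hold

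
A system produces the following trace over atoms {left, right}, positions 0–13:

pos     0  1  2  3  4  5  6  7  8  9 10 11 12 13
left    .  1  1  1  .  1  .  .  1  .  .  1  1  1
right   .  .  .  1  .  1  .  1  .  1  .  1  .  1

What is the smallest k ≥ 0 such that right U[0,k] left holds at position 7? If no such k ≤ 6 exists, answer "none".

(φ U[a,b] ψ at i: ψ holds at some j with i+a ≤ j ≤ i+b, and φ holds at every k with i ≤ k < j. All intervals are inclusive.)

Need earliest j ≥ 7 with left, and right at every k in [7,j-1].
  j=7: rhs fails.
  j=8: rhs holds; lhs holds on [7,7]. k = 1.

1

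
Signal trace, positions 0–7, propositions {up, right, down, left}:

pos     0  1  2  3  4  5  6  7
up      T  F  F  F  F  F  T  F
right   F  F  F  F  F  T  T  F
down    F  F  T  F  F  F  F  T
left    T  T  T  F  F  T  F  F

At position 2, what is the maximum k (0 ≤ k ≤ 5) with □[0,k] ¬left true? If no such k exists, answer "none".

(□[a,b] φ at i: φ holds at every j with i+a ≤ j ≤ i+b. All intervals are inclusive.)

none

¬left must hold from j=2 onward; find where it first fails.
  j=2: fails → no k works.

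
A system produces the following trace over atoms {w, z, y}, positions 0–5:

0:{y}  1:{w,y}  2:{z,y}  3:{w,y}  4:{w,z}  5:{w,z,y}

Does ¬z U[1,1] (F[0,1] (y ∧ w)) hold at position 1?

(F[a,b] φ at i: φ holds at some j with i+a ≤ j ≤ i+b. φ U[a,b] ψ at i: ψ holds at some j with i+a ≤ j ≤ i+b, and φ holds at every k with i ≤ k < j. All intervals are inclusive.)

Need some j in [2,2] with F[0,1] (y ∧ w), and ¬z at every k in [1,j-1].
  j=2: F[0,1] (y ∧ w) holds; ¬z holds at every k in [1,1] → satisfied.

Holds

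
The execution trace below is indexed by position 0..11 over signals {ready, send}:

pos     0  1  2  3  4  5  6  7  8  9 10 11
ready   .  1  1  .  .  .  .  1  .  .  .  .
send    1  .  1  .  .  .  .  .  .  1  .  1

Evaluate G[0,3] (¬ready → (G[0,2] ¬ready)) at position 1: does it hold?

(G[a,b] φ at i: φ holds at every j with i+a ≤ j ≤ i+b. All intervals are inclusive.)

Check (¬ready → (G[0,2] ¬ready)) at every j in [1,4]:
  j=1: antecedent false → ✓
  j=2: antecedent false → ✓
  j=3: antecedent true; consequent holds on [3,5] → ✓
  j=4: antecedent true; consequent holds on [4,6] → ✓
All positions satisfy it → formula holds.

Holds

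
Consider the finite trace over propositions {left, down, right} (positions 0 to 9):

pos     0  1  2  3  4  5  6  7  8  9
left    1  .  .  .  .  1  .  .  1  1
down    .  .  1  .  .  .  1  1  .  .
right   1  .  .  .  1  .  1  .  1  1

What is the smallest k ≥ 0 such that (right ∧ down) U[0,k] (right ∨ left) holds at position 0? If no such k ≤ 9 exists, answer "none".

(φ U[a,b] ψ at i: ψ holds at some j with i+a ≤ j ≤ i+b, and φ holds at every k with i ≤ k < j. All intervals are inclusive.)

0

Need earliest j ≥ 0 with (right ∨ left), and (right ∧ down) at every k in [0,j-1].
  j=0: rhs holds (empty prefix). k = 0.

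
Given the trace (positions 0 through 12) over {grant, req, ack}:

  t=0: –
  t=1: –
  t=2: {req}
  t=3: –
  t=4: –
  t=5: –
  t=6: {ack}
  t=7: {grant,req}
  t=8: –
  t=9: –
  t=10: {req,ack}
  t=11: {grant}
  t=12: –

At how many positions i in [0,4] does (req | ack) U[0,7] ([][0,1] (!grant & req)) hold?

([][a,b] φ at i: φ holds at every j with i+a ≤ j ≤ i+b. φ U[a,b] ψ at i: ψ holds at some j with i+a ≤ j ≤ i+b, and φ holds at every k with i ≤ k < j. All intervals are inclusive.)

0

Evaluate at each i in [0,4]:
  i=0: ✗ (no rhs in [0,7])
  i=1: ✗ (no rhs in [1,8])
  i=2: ✗ (no rhs in [2,9])
  i=3: ✗ (no rhs in [3,10])
  i=4: ✗ (no rhs in [4,11])
Positions where it holds: {} → 0.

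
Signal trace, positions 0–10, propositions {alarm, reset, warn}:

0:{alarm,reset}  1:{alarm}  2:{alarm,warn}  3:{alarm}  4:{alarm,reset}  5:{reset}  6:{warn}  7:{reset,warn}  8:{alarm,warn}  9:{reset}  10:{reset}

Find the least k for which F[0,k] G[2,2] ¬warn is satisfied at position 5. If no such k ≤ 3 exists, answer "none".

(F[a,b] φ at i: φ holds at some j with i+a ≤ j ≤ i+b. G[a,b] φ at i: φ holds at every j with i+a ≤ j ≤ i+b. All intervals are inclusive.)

Scan j = 5,6,… for G[2,2] ¬warn:
  j=5: fails
  j=6: fails
  j=7: holds
First hit at j=7, so smallest k = 7-5 = 2.

2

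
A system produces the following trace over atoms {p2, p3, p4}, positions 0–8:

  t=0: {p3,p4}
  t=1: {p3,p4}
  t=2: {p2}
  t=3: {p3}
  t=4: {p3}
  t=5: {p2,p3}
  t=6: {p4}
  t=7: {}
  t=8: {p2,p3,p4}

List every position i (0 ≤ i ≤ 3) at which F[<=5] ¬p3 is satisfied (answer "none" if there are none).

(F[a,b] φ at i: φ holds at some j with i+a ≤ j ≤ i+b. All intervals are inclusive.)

0, 1, 2, 3

Evaluate at each i in [0,3]:
  i=0: ✓ (witness j=2)
  i=1: ✓ (witness j=2)
  i=2: ✓ (witness j=2)
  i=3: ✓ (witness j=6)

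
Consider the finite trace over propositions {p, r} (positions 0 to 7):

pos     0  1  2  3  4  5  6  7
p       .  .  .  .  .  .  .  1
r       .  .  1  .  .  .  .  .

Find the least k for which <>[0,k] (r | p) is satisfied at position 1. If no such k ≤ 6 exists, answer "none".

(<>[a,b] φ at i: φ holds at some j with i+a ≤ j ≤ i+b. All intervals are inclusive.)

Scan j = 1,2,… for (r | p):
  j=1: fails
  j=2: holds
First hit at j=2, so smallest k = 2-1 = 1.

1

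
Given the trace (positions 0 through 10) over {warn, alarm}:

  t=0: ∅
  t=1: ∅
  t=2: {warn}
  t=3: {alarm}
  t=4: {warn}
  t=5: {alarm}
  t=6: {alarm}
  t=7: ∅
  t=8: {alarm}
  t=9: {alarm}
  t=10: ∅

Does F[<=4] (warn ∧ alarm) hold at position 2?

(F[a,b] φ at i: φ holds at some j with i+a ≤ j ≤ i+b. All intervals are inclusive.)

Check (warn ∧ alarm) at each j in [2,6]:
  j=2: false
  j=3: false
  j=4: false
  j=5: false
  j=6: false
No position in the window satisfies it → formula fails.

Does not hold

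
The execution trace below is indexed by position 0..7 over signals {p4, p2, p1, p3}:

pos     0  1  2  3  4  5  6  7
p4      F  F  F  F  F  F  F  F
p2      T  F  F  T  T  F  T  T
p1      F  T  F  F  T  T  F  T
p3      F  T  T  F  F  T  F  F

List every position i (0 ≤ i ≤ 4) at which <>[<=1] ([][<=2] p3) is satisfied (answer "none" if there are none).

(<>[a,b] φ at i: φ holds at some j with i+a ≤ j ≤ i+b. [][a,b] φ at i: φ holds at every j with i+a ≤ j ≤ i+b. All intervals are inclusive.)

Evaluate at each i in [0,4]:
  i=0: ✗ (none in [0,1])
  i=1: ✗ (none in [1,2])
  i=2: ✗ (none in [2,3])
  i=3: ✗ (none in [3,4])
  i=4: ✗ (none in [4,5])

none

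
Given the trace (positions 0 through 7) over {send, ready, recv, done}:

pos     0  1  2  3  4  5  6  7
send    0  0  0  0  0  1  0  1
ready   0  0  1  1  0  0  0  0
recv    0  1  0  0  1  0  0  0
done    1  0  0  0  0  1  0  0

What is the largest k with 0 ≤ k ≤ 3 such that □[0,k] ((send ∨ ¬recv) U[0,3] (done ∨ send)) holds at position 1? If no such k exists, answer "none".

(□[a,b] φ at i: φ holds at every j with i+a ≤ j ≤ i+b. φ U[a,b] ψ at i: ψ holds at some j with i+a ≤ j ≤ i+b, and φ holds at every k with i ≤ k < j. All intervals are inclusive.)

((send ∨ ¬recv) U[0,3] (done ∨ send)) must hold from j=1 onward; find where it first fails.
  j=1: fails → no k works.

none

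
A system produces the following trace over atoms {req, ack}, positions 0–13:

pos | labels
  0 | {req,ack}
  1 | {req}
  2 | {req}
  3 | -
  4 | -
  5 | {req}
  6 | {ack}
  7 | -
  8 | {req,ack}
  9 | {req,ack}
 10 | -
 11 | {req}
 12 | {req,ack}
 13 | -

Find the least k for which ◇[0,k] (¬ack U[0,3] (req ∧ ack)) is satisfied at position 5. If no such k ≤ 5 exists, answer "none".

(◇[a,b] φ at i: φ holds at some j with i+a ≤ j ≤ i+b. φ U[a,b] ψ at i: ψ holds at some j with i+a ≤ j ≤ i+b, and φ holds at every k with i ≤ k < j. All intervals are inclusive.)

Scan j = 5,6,… for (¬ack U[0,3] (req ∧ ack)):
  j=5: fails
  j=6: fails
  j=7: holds
First hit at j=7, so smallest k = 7-5 = 2.

2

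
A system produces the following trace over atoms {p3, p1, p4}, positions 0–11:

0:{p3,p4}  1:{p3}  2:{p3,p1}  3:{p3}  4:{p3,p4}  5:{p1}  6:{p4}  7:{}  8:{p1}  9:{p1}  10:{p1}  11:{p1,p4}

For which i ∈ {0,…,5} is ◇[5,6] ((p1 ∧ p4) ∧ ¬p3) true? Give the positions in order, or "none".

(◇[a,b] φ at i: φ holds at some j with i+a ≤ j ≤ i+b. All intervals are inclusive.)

Evaluate at each i in [0,5]:
  i=0: ✗ (none in [5,6])
  i=1: ✗ (none in [6,7])
  i=2: ✗ (none in [7,8])
  i=3: ✗ (none in [8,9])
  i=4: ✗ (none in [9,10])
  i=5: ✓ (witness j=11)

5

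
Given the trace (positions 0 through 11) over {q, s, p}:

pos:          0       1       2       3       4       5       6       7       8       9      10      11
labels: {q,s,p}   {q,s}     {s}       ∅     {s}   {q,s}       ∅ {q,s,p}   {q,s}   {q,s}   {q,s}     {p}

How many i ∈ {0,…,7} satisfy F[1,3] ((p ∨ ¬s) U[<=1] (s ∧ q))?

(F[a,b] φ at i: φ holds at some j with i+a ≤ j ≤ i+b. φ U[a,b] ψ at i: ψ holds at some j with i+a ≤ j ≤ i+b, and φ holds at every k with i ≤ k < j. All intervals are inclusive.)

Evaluate at each i in [0,7]:
  i=0: ✓ (witness j=1)
  i=1: ✗ (none in [2,4])
  i=2: ✓ (witness j=5)
  i=3: ✓ (witness j=5)
  i=4: ✓ (witness j=5)
  i=5: ✓ (witness j=6)
  i=6: ✓ (witness j=7)
  i=7: ✓ (witness j=8)
Positions where it holds: {0, 2, 3, 4, 5, 6, 7} → 7.

7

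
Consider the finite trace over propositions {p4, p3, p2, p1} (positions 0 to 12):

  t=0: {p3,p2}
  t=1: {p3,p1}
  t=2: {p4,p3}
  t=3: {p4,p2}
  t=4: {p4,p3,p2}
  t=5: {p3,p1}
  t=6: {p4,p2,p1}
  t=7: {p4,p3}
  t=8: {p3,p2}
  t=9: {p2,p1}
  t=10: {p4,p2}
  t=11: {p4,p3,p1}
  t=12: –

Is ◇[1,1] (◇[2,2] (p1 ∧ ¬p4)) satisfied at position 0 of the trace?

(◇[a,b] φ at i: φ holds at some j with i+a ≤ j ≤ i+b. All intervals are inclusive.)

Check ◇[2,2] (p1 ∧ ¬p4) at each j in [1,1]:
  j=1: fails (none in [3,3])
No position in the window satisfies it → formula fails.

Does not hold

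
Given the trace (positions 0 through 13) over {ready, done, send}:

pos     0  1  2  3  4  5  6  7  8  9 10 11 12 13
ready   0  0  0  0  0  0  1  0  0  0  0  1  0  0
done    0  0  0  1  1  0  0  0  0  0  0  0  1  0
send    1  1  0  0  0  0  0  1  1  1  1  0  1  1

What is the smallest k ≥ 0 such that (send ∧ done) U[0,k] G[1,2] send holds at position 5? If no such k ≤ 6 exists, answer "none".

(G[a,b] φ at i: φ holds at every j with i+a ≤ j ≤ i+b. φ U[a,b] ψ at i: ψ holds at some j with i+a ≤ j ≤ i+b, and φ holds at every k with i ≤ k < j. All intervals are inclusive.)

none

Need earliest j ≥ 5 with G[1,2] send, and (send ∧ done) at every k in [5,j-1].
  j=5: rhs fails.
  j=6: rhs holds but lhs fails at k=5.
  j=7: rhs holds but lhs fails at k=5.
  j=8: rhs holds but lhs fails at k=5.
  j=9: rhs fails.
  j=10: rhs fails.
  j=11: rhs holds but lhs fails at k=5.
No witness within the range → none.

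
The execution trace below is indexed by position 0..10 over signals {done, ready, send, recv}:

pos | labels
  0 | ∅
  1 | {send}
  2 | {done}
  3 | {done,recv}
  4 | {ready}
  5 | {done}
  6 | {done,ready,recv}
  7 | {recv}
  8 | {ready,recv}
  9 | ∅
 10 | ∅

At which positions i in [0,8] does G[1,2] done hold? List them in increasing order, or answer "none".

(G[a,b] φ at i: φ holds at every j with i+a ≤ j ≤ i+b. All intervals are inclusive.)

Evaluate at each i in [0,8]:
  i=0: ✗ (fails at j=1)
  i=1: ✓ (all of [2,3])
  i=2: ✗ (fails at j=4)
  i=3: ✗ (fails at j=4)
  i=4: ✓ (all of [5,6])
  i=5: ✗ (fails at j=7)
  i=6: ✗ (fails at j=7)
  i=7: ✗ (fails at j=8)
  i=8: ✗ (fails at j=9)

1, 4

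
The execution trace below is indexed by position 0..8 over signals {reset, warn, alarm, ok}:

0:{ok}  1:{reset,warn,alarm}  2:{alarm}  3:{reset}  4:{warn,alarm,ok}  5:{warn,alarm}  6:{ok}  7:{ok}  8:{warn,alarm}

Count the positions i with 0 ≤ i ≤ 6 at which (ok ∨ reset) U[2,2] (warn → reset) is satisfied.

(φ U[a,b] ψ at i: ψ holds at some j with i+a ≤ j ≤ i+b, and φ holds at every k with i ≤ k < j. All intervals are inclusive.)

Evaluate at each i in [0,6]:
  i=0: ✓ (rhs at j=2; lhs holds on [0,1])
  i=1: ✗ (lhs fails at k=2 before rhs at j=3)
  i=2: ✗ (no rhs in [4,4])
  i=3: ✗ (no rhs in [5,5])
  i=4: ✗ (lhs fails at k=5 before rhs at j=6)
  i=5: ✗ (lhs fails at k=5 before rhs at j=7)
  i=6: ✗ (no rhs in [8,8])
Positions where it holds: {0} → 1.

1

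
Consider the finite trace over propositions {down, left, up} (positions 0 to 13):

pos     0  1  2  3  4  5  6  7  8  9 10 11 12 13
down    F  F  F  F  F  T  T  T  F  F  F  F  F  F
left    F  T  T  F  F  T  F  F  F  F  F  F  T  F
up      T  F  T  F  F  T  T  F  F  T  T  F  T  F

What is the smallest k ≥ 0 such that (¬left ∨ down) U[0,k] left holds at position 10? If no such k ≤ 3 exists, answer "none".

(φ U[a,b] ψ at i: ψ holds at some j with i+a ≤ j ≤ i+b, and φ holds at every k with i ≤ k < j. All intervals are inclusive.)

Need earliest j ≥ 10 with left, and (¬left ∨ down) at every k in [10,j-1].
  j=10: rhs fails.
  j=11: rhs fails.
  j=12: rhs holds; lhs holds on [10,11]. k = 2.

2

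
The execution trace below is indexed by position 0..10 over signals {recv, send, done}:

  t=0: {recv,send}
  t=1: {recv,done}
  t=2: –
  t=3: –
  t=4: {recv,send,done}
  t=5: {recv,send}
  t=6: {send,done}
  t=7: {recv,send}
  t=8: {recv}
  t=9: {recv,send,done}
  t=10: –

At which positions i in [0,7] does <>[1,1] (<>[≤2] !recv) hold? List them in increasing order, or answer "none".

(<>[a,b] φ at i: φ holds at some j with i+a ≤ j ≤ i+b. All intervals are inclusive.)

0, 1, 2, 3, 4, 5, 7

Evaluate at each i in [0,7]:
  i=0: ✓ (witness j=1)
  i=1: ✓ (witness j=2)
  i=2: ✓ (witness j=3)
  i=3: ✓ (witness j=4)
  i=4: ✓ (witness j=5)
  i=5: ✓ (witness j=6)
  i=6: ✗ (none in [7,7])
  i=7: ✓ (witness j=8)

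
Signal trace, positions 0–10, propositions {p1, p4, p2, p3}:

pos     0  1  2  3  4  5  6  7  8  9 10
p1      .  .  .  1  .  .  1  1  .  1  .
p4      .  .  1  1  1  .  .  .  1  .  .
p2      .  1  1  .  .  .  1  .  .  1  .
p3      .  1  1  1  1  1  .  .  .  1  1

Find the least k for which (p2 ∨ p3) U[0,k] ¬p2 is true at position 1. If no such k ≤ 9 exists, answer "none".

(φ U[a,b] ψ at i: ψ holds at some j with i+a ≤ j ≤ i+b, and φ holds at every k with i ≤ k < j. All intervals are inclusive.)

2

Need earliest j ≥ 1 with ¬p2, and (p2 ∨ p3) at every k in [1,j-1].
  j=1: rhs fails.
  j=2: rhs fails.
  j=3: rhs holds; lhs holds on [1,2]. k = 2.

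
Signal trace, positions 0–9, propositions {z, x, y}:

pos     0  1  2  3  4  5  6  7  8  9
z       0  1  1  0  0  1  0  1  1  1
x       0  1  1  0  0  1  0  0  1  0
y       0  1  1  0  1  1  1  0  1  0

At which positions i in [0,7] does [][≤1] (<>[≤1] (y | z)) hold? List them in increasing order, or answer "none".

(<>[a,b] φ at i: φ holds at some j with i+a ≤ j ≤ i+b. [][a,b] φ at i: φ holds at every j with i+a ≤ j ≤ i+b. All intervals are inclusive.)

0, 1, 2, 3, 4, 5, 6, 7

Evaluate at each i in [0,7]:
  i=0: ✓ (all of [0,1])
  i=1: ✓ (all of [1,2])
  i=2: ✓ (all of [2,3])
  i=3: ✓ (all of [3,4])
  i=4: ✓ (all of [4,5])
  i=5: ✓ (all of [5,6])
  i=6: ✓ (all of [6,7])
  i=7: ✓ (all of [7,8])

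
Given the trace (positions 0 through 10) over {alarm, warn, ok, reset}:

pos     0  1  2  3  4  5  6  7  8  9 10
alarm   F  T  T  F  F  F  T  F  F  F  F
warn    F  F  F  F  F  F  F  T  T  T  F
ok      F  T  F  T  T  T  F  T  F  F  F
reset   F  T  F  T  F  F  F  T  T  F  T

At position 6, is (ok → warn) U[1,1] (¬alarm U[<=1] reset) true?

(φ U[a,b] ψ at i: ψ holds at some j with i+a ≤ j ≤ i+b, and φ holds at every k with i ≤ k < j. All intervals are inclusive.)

Need some j in [7,7] with (¬alarm U[<=1] reset), and (ok → warn) at every k in [6,j-1].
  j=7: (¬alarm U[<=1] reset) holds; (ok → warn) holds at every k in [6,6] → satisfied.

Yes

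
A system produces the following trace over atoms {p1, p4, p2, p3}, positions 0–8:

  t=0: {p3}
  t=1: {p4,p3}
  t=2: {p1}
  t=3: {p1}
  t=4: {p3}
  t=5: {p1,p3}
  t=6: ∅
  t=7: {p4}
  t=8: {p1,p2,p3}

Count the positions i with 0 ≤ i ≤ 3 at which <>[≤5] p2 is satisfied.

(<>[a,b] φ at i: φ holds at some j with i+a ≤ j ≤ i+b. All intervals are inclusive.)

1

Evaluate at each i in [0,3]:
  i=0: ✗ (none in [0,5])
  i=1: ✗ (none in [1,6])
  i=2: ✗ (none in [2,7])
  i=3: ✓ (witness j=8)
Positions where it holds: {3} → 1.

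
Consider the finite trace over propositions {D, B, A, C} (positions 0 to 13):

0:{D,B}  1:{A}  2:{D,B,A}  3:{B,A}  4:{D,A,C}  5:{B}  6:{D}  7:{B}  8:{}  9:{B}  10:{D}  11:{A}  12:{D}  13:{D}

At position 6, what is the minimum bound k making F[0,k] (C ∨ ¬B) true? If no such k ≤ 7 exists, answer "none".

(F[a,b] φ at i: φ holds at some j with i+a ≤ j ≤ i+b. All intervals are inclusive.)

Scan j = 6,7,… for (C ∨ ¬B):
  j=6: holds
First hit at j=6, so smallest k = 6-6 = 0.

0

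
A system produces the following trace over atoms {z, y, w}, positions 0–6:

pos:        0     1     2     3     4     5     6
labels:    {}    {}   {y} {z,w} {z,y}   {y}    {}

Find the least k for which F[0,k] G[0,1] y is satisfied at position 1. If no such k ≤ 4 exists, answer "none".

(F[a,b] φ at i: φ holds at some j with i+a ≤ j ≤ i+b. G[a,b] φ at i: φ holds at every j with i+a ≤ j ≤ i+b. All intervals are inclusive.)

3

Scan j = 1,2,… for G[0,1] y:
  j=1: fails
  j=2: fails
  j=3: fails
  j=4: holds
First hit at j=4, so smallest k = 4-1 = 3.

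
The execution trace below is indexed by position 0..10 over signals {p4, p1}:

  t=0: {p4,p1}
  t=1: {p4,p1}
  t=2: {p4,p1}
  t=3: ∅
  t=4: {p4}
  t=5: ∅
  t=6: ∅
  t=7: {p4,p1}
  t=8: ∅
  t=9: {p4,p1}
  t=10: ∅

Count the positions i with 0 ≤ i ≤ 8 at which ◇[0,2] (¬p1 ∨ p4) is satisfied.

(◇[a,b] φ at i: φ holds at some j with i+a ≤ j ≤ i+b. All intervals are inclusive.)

9

Evaluate at each i in [0,8]:
  i=0: ✓ (witness j=0)
  i=1: ✓ (witness j=1)
  i=2: ✓ (witness j=2)
  i=3: ✓ (witness j=3)
  i=4: ✓ (witness j=4)
  i=5: ✓ (witness j=5)
  i=6: ✓ (witness j=6)
  i=7: ✓ (witness j=7)
  i=8: ✓ (witness j=8)
Positions where it holds: {0, 1, 2, 3, 4, 5, 6, 7, 8} → 9.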